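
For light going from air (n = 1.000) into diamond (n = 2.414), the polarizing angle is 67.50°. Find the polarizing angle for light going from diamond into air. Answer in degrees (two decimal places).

tan θ_B' = n₁/n₂ = 1/tan θ_B, so θ_B' = 90° − θ_B.
θ_B' = 90° − 67.50° = 22.50°.

θ_B' ≈ 22.50°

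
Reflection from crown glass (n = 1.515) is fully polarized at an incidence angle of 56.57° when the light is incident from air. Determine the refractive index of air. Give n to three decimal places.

Brewster's law: tan θ_B = n₂/n₁ (light incident in air, refracted into crown glass).
n₁ = n₂ / tan θ_B = 1.515 / tan 56.57° = 1.000.

n ≈ 1.000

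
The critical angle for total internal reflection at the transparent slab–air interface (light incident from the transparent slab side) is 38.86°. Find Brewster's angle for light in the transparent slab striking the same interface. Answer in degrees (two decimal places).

θ_B ≈ 32.10°

At the critical angle sin θ_c = n₂/n₁, giving n₂/n₁ = sin 38.86° = 0.6274.
Then tan θ_B = n₂/n₁ = 0.6274, so θ_B = arctan 0.6274 = 32.10°.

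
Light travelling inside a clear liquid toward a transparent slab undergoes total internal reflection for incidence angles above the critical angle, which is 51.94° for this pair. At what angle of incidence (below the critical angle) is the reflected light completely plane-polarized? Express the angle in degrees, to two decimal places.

sin θ_c = n₂/n₁, so n₂/n₁ = sin 51.94° = 0.7874.
Brewster: tan θ_B = n₂/n₁ = 0.7874.
θ_B = arctan(0.7874) = 38.22°.

θ_B ≈ 38.22°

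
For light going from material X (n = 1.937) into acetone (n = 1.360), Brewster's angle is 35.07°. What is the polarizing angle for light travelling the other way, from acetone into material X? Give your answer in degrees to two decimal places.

θ_B' ≈ 54.93°

tan θ_B' = n₁/n₂ = 1/tan θ_B, so θ_B' = 90° − θ_B.
θ_B' = 90° − 35.07° = 54.93°.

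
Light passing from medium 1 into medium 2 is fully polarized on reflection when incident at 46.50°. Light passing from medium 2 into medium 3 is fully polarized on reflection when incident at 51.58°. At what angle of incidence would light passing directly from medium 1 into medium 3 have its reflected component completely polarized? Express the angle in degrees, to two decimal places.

θ_B ≈ 53.03°

Each Brewster angle gives a ratio: n₂/n₁ = tan 46.50° = 1.0538, n₃/n₂ = tan 51.58° = 1.2608.
Multiplying, n₃/n₁ = 1.0538 × 1.2608 = 1.3286, and θ_B(1→3) = arctan 1.3286 = 53.03°.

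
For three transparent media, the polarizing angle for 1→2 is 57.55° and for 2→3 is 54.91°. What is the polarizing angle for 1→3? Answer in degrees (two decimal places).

θ_B ≈ 65.93°

n₂/n₁ = tan 57.55° = 1.5727 and n₃/n₂ = tan 54.91° = 1.4234.
n₃/n₁ = 2.2386. Then tan θ_B(1→3) = n₃/n₁, so θ_B(1→3) = arctan(2.2386) = 65.93°.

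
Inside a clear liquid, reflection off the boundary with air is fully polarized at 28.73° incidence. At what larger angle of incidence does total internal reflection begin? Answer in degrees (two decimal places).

From Brewster, n₂/n₁ = tan θ_B = tan 28.73° = 0.5482.
Then sin θ_c = n₂/n₁ = 0.5482, so θ_c = arcsin 0.5482 = 33.24°.

θ_c ≈ 33.24°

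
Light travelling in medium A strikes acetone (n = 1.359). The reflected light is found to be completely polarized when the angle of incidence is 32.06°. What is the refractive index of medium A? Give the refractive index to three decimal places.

n ≈ 2.170

At the Brewster angle, tan θ_B = n₂/n₁ with n₁ on the incident side (medium A) and n₂ on the transmitted side (acetone).
n₁ = n₂ / tan θ_B = 1.359 / tan 32.06° = 2.170.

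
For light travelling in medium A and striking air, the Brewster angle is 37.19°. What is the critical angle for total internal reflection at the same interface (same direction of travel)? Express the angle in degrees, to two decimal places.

tan θ_B = n₂/n₁ = tan 37.19° = 0.7588.
Total internal reflection: sin θ_c = n₂/n₁ = 0.7588.
θ_c = arcsin(0.7588) = 49.36°.

θ_c ≈ 49.36°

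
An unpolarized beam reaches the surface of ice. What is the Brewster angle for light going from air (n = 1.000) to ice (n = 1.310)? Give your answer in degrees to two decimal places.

θ_B ≈ 52.64°

tan θ_B = n₂/n₁ = 1.310/1.000 = 1.3100.
θ_B = arctan(1.3100) = 52.64°.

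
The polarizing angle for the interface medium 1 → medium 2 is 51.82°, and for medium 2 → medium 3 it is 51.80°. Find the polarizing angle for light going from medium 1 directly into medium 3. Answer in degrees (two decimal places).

θ_B ≈ 58.25°

Each Brewster angle gives a ratio: n₂/n₁ = tan 51.82° = 1.2717, n₃/n₂ = tan 51.80° = 1.2708.
n₃/n₁ = 1.6160. Then tan θ_B(1→3) = n₃/n₁, so θ_B(1→3) = arctan(1.6160) = 58.25°.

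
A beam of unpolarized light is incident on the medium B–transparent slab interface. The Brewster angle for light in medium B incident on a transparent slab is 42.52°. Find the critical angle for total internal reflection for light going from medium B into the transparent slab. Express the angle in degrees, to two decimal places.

From Brewster, n₂/n₁ = tan θ_B = tan 42.52° = 0.9170.
Then sin θ_c = n₂/n₁ = 0.9170, so θ_c = arcsin 0.9170 = 66.49°.

θ_c ≈ 66.49°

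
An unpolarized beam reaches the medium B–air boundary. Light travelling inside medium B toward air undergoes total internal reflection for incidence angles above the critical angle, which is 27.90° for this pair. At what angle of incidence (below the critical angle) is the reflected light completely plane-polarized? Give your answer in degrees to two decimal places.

θ_B ≈ 25.08°

At the critical angle sin θ_c = n₂/n₁, giving n₂/n₁ = sin 27.90° = 0.4679.
Then tan θ_B = n₂/n₁ = 0.4679, so θ_B = arctan 0.4679 = 25.08°.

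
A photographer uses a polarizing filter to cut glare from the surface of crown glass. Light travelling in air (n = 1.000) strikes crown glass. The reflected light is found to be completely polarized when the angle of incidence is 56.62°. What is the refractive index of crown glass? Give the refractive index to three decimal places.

Brewster's law: tan θ_B = n₂/n₁ (light incident in air, refracted into crown glass).
n₂ = n₁ tan θ_B = 1.000 × tan 56.62° = 1.518.

n ≈ 1.518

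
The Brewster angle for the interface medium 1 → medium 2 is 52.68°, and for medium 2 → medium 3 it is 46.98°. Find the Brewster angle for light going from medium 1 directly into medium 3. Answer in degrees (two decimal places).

θ_B ≈ 54.57°

n₂/n₁ = tan 52.68° = 1.3117 and n₃/n₂ = tan 46.98° = 1.0716.
Multiplying, n₃/n₁ = 1.3117 × 1.0716 = 1.4057, and θ_B(1→3) = arctan 1.4057 = 54.57°.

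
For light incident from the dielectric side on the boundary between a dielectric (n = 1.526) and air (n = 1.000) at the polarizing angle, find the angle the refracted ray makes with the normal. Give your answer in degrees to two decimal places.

θ_t ≈ 56.76°

tan θ_B = n₂/n₁ = 1.000/1.526 = 0.6553, so θ_B = 33.24°.
At Brewster's angle the reflected and refracted rays are perpendicular, so θ_t = 90° − θ_B = 90° − 33.24° = 56.76°.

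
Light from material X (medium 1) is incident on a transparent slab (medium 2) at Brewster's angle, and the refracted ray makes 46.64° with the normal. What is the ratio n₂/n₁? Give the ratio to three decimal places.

n₂/n₁ ≈ 0.944

At Brewster incidence θ_B = 90° − θ_t = 90° − 46.64° = 43.36°.
Then n₂/n₁ = tan θ_B = tan 43.36° = 0.944.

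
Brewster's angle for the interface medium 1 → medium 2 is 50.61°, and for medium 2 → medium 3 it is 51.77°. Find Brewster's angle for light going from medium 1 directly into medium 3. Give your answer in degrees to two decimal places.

tan θ_B(1→2) = n₂/n₁ = tan 50.61° = 1.2179.
tan θ_B(2→3) = n₃/n₂ = tan 51.77° = 1.2694.
Multiplying, n₃/n₁ = 1.2179 × 1.2694 = 1.5459, and θ_B(1→3) = arctan 1.5459 = 57.10°.

θ_B ≈ 57.10°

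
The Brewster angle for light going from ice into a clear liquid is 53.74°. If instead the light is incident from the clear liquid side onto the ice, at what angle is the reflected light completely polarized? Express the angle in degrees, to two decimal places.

The two Brewster angles are complementary: θ_B' = 90° − θ_B = 90° − 53.74° = 36.26°.

θ_B' ≈ 36.26°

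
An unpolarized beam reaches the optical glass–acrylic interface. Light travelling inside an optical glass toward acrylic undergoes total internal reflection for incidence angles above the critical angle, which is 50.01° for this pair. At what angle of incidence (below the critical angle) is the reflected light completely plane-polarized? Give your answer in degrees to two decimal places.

At the critical angle sin θ_c = n₂/n₁, giving n₂/n₁ = sin 50.01° = 0.7662.
Then tan θ_B = n₂/n₁ = 0.7662, so θ_B = arctan 0.7662 = 37.46°.

θ_B ≈ 37.46°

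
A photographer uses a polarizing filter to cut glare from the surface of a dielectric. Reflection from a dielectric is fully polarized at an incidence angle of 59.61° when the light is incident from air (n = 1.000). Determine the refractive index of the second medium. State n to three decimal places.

Brewster's law: tan θ_B = n₂/n₁ (light incident in air, refracted into a dielectric).
n₂ = n₁ tan θ_B = 1.000 × tan 59.61° = 1.705.

n ≈ 1.705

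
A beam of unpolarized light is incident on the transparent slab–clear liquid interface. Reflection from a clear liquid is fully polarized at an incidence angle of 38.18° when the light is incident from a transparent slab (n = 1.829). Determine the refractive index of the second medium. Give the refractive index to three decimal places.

n ≈ 1.438

Brewster's law: tan θ_B = n₂/n₁ (light incident in a transparent slab, refracted into a clear liquid).
n₂ = n₁ tan θ_B = 1.829 × tan 38.18° = 1.438.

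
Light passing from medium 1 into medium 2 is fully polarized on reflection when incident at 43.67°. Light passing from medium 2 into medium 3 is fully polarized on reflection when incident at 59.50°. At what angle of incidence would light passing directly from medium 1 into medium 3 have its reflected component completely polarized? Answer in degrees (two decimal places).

tan θ_B(1→2) = n₂/n₁ = tan 43.67° = 0.9546.
tan θ_B(2→3) = n₃/n₂ = tan 59.50° = 1.6977.
n₃/n₁ = 1.6206. Then tan θ_B(1→3) = n₃/n₁, so θ_B(1→3) = arctan(1.6206) = 58.32°.

θ_B ≈ 58.32°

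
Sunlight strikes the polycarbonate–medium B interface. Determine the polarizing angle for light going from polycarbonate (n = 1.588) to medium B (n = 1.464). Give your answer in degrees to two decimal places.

θ_B ≈ 42.67°

Brewster's condition: tan θ_B = n₂/n₁ = 1.464/1.588 = 0.9219. Taking the arctangent, θ_B = 42.67°.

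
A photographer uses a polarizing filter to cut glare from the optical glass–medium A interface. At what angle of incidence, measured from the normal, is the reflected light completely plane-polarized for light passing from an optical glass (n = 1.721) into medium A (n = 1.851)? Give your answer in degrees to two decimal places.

Here n₂/n₁ = 1.851/1.721 = 1.0755, and Brewster's law gives tan θ_B = n₂/n₁.
So θ_B = arctan 1.0755 = 47.08°.

θ_B ≈ 47.08°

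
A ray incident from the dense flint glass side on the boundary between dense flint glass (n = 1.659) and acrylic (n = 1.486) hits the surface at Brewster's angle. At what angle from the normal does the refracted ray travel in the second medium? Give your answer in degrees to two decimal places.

θ_t ≈ 48.15°

θ_B = arctan(n₂/n₁) = arctan(1.486/1.659) = 41.85°.
Since θ_B + θ_t = 90° at Brewster incidence, θ_t = 90° − 41.85° = 48.15°.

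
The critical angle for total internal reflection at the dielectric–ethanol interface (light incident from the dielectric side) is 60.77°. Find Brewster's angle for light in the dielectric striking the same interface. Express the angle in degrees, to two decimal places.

θ_B ≈ 41.11°

n₂/n₁ = sin θ_c = sin 60.77° = 0.8727.
tan θ_B equals the same ratio, so θ_B = arctan(0.8727) = 41.11°.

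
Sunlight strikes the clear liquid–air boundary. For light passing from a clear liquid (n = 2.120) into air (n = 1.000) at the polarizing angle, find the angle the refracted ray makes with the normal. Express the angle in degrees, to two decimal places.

First find Brewster's angle: tan θ_B = 1.000/2.120 = 0.4717, giving θ_B = 25.25°.
The refracted ray is perpendicular to the reflected ray, so θ_t = 90° − θ_B = 64.75°.

θ_t ≈ 64.75°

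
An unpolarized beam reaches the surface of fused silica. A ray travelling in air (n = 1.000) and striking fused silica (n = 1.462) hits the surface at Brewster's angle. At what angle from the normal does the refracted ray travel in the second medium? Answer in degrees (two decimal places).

θ_t ≈ 34.37°

tan θ_B = n₂/n₁ = 1.462/1.000 = 1.4620, so θ_B = 55.63°.
Since θ_B + θ_t = 90° at Brewster incidence, θ_t = 90° − 55.63° = 34.37°.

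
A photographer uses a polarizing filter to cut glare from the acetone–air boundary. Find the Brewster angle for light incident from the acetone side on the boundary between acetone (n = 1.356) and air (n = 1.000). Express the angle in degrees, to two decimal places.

θ_B ≈ 36.41°

Here n₂/n₁ = 1.000/1.356 = 0.7375, and Brewster's law gives tan θ_B = n₂/n₁.
So θ_B = arctan 0.7375 = 36.41°.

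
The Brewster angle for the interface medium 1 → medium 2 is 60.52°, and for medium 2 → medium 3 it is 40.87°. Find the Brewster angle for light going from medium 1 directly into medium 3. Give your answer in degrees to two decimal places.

θ_B ≈ 56.84°

tan θ_B(1→2) = n₂/n₁ = tan 60.52° = 1.7689.
tan θ_B(2→3) = n₃/n₂ = tan 40.87° = 0.8653.
n₃/n₁ = 1.5307. Then tan θ_B(1→3) = n₃/n₁, so θ_B(1→3) = arctan(1.5307) = 56.84°.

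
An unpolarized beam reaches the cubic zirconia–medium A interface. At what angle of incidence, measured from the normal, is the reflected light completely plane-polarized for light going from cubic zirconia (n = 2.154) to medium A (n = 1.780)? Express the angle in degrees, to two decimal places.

Here n₂/n₁ = 1.780/2.154 = 0.8264, and Brewster's law gives tan θ_B = n₂/n₁.
θ_B = arctan(0.8264) = 39.57°.

θ_B ≈ 39.57°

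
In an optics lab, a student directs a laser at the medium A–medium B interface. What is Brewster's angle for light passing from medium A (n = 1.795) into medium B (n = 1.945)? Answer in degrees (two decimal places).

At Brewster's angle the reflected and refracted rays are perpendicular, which with Snell's law gives tan θ_B = n₂/n₁.
tan θ_B = n₂/n₁ = 1.945/1.795 = 1.0836.
So θ_B = arctan 1.0836 = 47.30°.

θ_B ≈ 47.30°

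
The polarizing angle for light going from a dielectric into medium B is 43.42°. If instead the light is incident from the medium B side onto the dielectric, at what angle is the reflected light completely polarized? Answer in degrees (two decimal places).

The two Brewster angles are complementary: θ_B' = 90° − θ_B = 90° − 43.42° = 46.58°.

θ_B' ≈ 46.58°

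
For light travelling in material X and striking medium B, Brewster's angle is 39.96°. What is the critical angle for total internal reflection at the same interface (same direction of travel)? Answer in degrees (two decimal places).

θ_c ≈ 56.92°

From Brewster, n₂/n₁ = tan θ_B = tan 39.96° = 0.8379.
Then sin θ_c = n₂/n₁ = 0.8379, so θ_c = arcsin 0.8379 = 56.92°.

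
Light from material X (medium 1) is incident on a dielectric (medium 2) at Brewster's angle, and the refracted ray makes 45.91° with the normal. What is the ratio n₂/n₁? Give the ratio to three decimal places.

At Brewster incidence θ_B = 90° − θ_t = 90° − 45.91° = 44.09°.
Then n₂/n₁ = tan θ_B = tan 44.09° = 0.969.

n₂/n₁ ≈ 0.969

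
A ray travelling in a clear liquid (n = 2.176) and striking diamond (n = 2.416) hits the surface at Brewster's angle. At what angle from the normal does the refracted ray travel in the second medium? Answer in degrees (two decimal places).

θ_t ≈ 42.01°

tan θ_B = n₂/n₁ = 2.416/2.176 = 1.1103, so θ_B = 47.99°.
Since θ_B + θ_t = 90° at Brewster incidence, θ_t = 90° − 47.99° = 42.01°.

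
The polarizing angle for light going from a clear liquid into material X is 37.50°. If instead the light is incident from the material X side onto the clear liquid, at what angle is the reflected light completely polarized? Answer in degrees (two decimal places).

The two Brewster angles are complementary: θ_B' = 90° − θ_B = 90° − 37.50° = 52.50°.

θ_B' ≈ 52.50°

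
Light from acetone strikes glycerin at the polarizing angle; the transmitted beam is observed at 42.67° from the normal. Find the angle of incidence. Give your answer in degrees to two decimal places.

θ_B ≈ 47.33°

Since the reflected and refracted rays are at right angles at the polarizing angle, θ_B + θ_t = 90°.
θ_B = 90° − 42.67° = 47.33°.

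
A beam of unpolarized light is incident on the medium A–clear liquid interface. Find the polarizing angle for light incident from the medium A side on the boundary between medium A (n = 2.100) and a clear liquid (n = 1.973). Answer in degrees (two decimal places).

Here n₂/n₁ = 1.973/2.100 = 0.9395, and Brewster's law gives tan θ_B = n₂/n₁.
So θ_B = arctan 0.9395 = 43.21°.

θ_B ≈ 43.21°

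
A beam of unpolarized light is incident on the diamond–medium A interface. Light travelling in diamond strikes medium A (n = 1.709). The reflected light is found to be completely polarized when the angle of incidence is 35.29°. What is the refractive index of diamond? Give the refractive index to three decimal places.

n ≈ 2.415

At Brewster's angle, tan θ_B = n₂/n₁ with n₁ on the incident side (diamond) and n₂ on the transmitted side (medium A).
n₁ = n₂ / tan θ_B = 1.709 / tan 35.29° = 2.415.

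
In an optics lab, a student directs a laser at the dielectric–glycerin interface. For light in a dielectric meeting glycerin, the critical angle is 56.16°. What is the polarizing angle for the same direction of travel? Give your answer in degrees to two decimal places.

θ_B ≈ 39.71°

At the critical angle sin θ_c = n₂/n₁, giving n₂/n₁ = sin 56.16° = 0.8306.
Then tan θ_B = n₂/n₁ = 0.8306, so θ_B = arctan 0.8306 = 39.71°.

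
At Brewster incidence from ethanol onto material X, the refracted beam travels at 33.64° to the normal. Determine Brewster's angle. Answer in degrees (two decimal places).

θ_B ≈ 56.36°

At Brewster's angle the reflected and refracted rays are perpendicular, so θ_B + θ_t = 90°.
So θ_B = 90° − θ_t = 90° − 33.64° = 56.36°.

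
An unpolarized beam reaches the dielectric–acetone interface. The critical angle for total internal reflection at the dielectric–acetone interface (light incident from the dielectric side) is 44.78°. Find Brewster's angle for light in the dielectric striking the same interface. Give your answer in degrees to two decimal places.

θ_B ≈ 35.16°

sin θ_c = n₂/n₁, so n₂/n₁ = sin 44.78° = 0.7044.
Brewster: tan θ_B = n₂/n₁ = 0.7044.
θ_B = arctan(0.7044) = 35.16°.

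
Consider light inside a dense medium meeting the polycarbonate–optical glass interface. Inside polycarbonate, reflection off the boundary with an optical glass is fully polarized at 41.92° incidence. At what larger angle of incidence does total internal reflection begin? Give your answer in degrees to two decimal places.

n₂/n₁ = tan 41.92° = 0.8979; the critical angle satisfies sin θ_c = n₂/n₁.
θ_c = arcsin(0.8979) = 63.88°.

θ_c ≈ 63.88°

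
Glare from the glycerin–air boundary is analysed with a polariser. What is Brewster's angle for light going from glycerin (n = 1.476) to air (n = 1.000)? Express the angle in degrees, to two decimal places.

θ_B ≈ 34.12°

The reflected p-component vanishes when tan θ_B = n₂/n₁.
Here n₂/n₁ = 1.000/1.476 = 0.6775, and Brewster's law gives tan θ_B = n₂/n₁.
θ_B = arctan(0.6775) = 34.12°.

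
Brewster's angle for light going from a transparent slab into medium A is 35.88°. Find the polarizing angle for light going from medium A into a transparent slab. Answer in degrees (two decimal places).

θ_B' ≈ 54.12°

The two Brewster angles are complementary: θ_B' = 90° − θ_B = 90° − 35.88° = 54.12°.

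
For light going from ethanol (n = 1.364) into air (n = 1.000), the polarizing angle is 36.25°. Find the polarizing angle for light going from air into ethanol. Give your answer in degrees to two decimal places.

tan θ_B' = n₁/n₂ = 1/tan θ_B, so θ_B' = 90° − θ_B.
θ_B' = 90° − 36.25° = 53.75°.

θ_B' ≈ 53.75°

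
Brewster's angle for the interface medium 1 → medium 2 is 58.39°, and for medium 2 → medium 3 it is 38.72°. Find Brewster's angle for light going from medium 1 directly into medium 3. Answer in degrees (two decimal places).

θ_B ≈ 52.49°

n₂/n₁ = tan 58.39° = 1.6248 and n₃/n₂ = tan 38.72° = 0.8017.
So n₃/n₁ = (n₂/n₁)(n₃/n₂) = 1.6248 × 0.8017 = 1.3027.
θ_B(1→3) = arctan(1.3027) = 52.49°.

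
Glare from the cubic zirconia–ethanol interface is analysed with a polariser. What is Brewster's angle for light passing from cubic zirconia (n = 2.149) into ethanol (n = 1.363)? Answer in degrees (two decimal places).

The reflected p-component vanishes when tan θ_B = n₂/n₁.
Here n₂/n₁ = 1.363/2.149 = 0.6342, and Brewster's law gives tan θ_B = n₂/n₁.
So θ_B = arctan 0.6342 = 32.38°.

θ_B ≈ 32.38°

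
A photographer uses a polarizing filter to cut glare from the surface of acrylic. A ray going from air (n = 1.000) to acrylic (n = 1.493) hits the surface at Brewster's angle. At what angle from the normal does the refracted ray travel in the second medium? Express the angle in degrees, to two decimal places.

θ_t ≈ 33.81°

θ_B = arctan(n₂/n₁) = arctan(1.493/1.000) = 56.19°.
Since θ_B + θ_t = 90° at Brewster incidence, θ_t = 90° − 56.19° = 33.81°.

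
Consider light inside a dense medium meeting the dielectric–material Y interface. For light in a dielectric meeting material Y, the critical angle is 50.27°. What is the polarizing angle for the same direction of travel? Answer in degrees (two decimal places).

θ_B ≈ 37.56°

sin θ_c = n₂/n₁, so n₂/n₁ = sin 50.27° = 0.7691.
Brewster: tan θ_B = n₂/n₁ = 0.7691.
θ_B = arctan(0.7691) = 37.56°.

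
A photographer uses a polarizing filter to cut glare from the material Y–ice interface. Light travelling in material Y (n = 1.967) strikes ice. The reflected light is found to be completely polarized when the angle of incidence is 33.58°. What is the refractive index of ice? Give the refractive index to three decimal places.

n ≈ 1.306

Brewster's law: tan θ_B = n₂/n₁ (light incident in material Y, refracted into ice).
n₂ = n₁ tan θ_B = 1.967 × tan 33.58° = 1.306.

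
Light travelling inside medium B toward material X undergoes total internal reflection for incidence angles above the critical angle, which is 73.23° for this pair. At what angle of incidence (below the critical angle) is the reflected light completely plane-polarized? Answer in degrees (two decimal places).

sin θ_c = n₂/n₁, so n₂/n₁ = sin 73.23° = 0.9575.
Brewster: tan θ_B = n₂/n₁ = 0.9575.
θ_B = arctan(0.9575) = 43.76°.

θ_B ≈ 43.76°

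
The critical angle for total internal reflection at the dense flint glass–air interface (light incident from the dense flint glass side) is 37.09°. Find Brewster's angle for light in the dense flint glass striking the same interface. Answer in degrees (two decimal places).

θ_B ≈ 31.09°

n₂/n₁ = sin θ_c = sin 37.09° = 0.6031.
tan θ_B equals the same ratio, so θ_B = arctan(0.6031) = 31.09°.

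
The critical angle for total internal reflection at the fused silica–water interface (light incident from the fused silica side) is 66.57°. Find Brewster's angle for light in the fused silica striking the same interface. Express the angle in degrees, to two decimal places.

sin θ_c = n₂/n₁, so n₂/n₁ = sin 66.57° = 0.9175.
Brewster: tan θ_B = n₂/n₁ = 0.9175.
θ_B = arctan(0.9175) = 42.54°.

θ_B ≈ 42.54°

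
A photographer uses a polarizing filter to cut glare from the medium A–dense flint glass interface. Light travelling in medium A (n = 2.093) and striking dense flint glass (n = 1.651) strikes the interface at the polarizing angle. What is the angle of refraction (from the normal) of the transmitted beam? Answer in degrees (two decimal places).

tan θ_B = n₂/n₁ = 1.651/2.093 = 0.7888, so θ_B = 38.27°.
Since θ_B + θ_t = 90° at Brewster incidence, θ_t = 90° − 38.27° = 51.73°.

θ_t ≈ 51.73°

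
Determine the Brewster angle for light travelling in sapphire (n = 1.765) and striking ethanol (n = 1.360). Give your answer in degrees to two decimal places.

θ_B ≈ 37.62°

tan θ_B = n₂/n₁ = 1.360/1.765 = 0.7705.
So θ_B = arctan 0.7705 = 37.62°.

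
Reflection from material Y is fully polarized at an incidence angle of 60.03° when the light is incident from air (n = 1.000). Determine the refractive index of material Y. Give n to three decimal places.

n ≈ 1.734

At Brewster's angle, tan θ_B = n₂/n₁ with n₁ on the incident side (air) and n₂ on the transmitted side (material Y).
n₂ = n₁ tan θ_B = 1.000 × tan 60.03° = 1.734.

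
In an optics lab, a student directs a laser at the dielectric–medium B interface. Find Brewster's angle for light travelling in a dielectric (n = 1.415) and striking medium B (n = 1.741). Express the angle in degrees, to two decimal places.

θ_B ≈ 50.90°

Brewster's condition: tan θ_B = n₂/n₁ = 1.741/1.415 = 1.2304. Taking the arctangent, θ_B = 50.90°.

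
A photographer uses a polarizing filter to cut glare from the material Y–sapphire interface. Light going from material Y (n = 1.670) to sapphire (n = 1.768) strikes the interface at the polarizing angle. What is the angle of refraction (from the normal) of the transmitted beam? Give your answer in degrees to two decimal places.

θ_t ≈ 43.37°

First find Brewster's angle: tan θ_B = 1.768/1.670 = 1.0587, giving θ_B = 46.63°.
Since θ_B + θ_t = 90° at Brewster incidence, θ_t = 90° − 46.63° = 43.37°.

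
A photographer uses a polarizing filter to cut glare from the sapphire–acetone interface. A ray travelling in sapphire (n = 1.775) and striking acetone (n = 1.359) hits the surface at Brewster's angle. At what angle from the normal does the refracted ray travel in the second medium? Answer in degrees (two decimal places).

tan θ_B = n₂/n₁ = 1.359/1.775 = 0.7656, so θ_B = 37.44°.
At Brewster's angle the reflected and refracted rays are perpendicular, so θ_t = 90° − θ_B = 90° − 37.44° = 52.56°.

θ_t ≈ 52.56°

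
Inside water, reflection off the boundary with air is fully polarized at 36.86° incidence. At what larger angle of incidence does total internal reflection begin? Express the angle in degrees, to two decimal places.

θ_c ≈ 48.57°

From Brewster, n₂/n₁ = tan θ_B = tan 36.86° = 0.7497.
Then sin θ_c = n₂/n₁ = 0.7497, so θ_c = arcsin 0.7497 = 48.57°.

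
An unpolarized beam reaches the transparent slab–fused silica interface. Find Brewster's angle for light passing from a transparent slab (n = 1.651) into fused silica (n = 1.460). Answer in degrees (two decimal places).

At Brewster's angle the reflected and refracted rays are perpendicular, which with Snell's law gives tan θ_B = n₂/n₁.
tan θ_B = n₂/n₁ = 1.460/1.651 = 0.8843. Taking the arctangent, θ_B = 41.49°.

θ_B ≈ 41.49°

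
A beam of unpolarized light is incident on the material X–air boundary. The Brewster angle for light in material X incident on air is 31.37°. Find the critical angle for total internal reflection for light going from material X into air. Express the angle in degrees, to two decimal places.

θ_c ≈ 37.57°

tan θ_B = n₂/n₁ = tan 31.37° = 0.6097.
Total internal reflection: sin θ_c = n₂/n₁ = 0.6097.
θ_c = arcsin(0.6097) = 37.57°.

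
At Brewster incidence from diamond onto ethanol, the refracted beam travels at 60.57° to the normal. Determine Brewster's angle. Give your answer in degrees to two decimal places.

θ_B ≈ 29.43°

Since the reflected and refracted rays are at right angles at the polarizing angle, θ_B + θ_t = 90°.
θ_B = 90° − 60.57° = 29.43°.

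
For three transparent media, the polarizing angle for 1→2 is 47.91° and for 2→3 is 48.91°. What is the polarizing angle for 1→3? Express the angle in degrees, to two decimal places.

θ_B ≈ 51.77°

tan θ_B(1→2) = n₂/n₁ = tan 47.91° = 1.1071.
tan θ_B(2→3) = n₃/n₂ = tan 48.91° = 1.1467.
Multiplying, n₃/n₁ = 1.1071 × 1.1467 = 1.2696, and θ_B(1→3) = arctan 1.2696 = 51.77°.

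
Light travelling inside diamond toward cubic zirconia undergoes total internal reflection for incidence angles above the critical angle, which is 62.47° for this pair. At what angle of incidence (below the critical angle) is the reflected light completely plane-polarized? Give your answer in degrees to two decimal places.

θ_B ≈ 41.57°

At the critical angle sin θ_c = n₂/n₁, giving n₂/n₁ = sin 62.47° = 0.8868.
Then tan θ_B = n₂/n₁ = 0.8868, so θ_B = arctan 0.8868 = 41.57°.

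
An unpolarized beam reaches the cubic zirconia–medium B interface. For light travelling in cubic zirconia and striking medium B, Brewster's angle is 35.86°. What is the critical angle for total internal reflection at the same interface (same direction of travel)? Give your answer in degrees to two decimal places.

n₂/n₁ = tan 35.86° = 0.7228; the critical angle satisfies sin θ_c = n₂/n₁.
θ_c = arcsin(0.7228) = 46.29°.

θ_c ≈ 46.29°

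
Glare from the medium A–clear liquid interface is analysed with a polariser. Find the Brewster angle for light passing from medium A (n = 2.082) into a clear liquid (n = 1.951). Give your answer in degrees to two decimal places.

Brewster's condition: tan θ_B = n₂/n₁ = 1.951/2.082 = 0.9371.
θ_B = arctan(0.9371) = 43.14°.

θ_B ≈ 43.14°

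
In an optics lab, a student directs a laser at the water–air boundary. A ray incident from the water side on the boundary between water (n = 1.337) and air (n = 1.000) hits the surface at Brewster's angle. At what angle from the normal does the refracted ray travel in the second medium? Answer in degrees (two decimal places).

θ_t ≈ 53.21°

θ_B = arctan(n₂/n₁) = arctan(1.000/1.337) = 36.79°.
At Brewster's angle the reflected and refracted rays are perpendicular, so θ_t = 90° − θ_B = 90° − 36.79° = 53.21°.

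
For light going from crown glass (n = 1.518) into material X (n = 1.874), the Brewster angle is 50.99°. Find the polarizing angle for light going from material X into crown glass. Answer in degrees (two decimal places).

tan θ_B' = n₁/n₂ = 1/tan θ_B, so θ_B' = 90° − θ_B.
θ_B' = 90° − 50.99° = 39.01°.

θ_B' ≈ 39.01°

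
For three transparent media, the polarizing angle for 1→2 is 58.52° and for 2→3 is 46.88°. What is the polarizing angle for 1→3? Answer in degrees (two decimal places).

Each Brewster angle gives a ratio: n₂/n₁ = tan 58.52° = 1.6331, n₃/n₂ = tan 46.88° = 1.0679.
So n₃/n₁ = (n₂/n₁)(n₃/n₂) = 1.6331 × 1.0679 = 1.7440.
θ_B(1→3) = arctan(1.7440) = 60.17°.

θ_B ≈ 60.17°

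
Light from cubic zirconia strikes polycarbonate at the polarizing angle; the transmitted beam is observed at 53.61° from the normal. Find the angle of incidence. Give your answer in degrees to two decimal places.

At Brewster's angle the reflected and refracted rays are perpendicular, so θ_B + θ_t = 90°.
θ_B = 90° − 53.61° = 36.39°.

θ_B ≈ 36.39°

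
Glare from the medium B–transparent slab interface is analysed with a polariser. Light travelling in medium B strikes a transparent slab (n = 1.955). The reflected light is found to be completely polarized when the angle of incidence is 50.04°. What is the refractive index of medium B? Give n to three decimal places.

n ≈ 1.638

Full polarization of the reflected beam means tan θ_B = n₂/n₁, where n₁ is the incident medium (medium B).
n₁ = n₂ / tan θ_B = 1.955 / tan 50.04° = 1.638.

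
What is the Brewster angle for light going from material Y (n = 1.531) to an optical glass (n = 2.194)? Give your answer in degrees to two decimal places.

θ_B ≈ 55.09°

Brewster's condition: tan θ_B = n₂/n₁ = 2.194/1.531 = 1.4331.
So θ_B = arctan 1.4331 = 55.09°.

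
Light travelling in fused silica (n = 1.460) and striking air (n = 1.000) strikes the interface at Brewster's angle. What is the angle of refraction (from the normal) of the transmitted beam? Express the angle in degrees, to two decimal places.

First find Brewster's angle: tan θ_B = 1.000/1.460 = 0.6849, giving θ_B = 34.41°.
Since θ_B + θ_t = 90° at Brewster incidence, θ_t = 90° − 34.41° = 55.59°.

θ_t ≈ 55.59°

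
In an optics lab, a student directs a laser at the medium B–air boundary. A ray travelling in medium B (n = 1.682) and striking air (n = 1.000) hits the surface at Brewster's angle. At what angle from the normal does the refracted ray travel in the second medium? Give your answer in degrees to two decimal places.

θ_B = arctan(n₂/n₁) = arctan(1.000/1.682) = 30.73°.
Since θ_B + θ_t = 90° at Brewster incidence, θ_t = 90° − 30.73° = 59.27°.

θ_t ≈ 59.27°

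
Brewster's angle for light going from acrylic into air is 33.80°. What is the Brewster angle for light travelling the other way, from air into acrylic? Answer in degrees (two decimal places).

θ_B' ≈ 56.20°

Reversing the direction swaps n₁ and n₂, so tan θ_B' = 1/tan θ_B and θ_B' = 90° − θ_B.
Hence θ_B' = 90° − 33.80° = 56.20°.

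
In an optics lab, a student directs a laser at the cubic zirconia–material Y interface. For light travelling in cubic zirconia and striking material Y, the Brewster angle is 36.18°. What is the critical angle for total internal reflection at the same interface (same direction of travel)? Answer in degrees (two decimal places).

n₂/n₁ = tan 36.18° = 0.7314; the critical angle satisfies sin θ_c = n₂/n₁.
θ_c = arcsin(0.7314) = 47.00°.

θ_c ≈ 47.00°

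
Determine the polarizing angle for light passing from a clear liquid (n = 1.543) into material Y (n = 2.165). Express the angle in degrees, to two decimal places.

The reflected p-component vanishes when tan θ_B = n₂/n₁.
tan θ_B = n₂/n₁ = 2.165/1.543 = 1.4031. Taking the arctangent, θ_B = 54.52°.

θ_B ≈ 54.52°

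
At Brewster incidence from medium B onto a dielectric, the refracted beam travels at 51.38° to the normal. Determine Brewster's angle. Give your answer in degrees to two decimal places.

At Brewster's angle the reflected and refracted rays are perpendicular, so θ_B + θ_t = 90°.
θ_B = 90° − 51.38° = 38.62°.

θ_B ≈ 38.62°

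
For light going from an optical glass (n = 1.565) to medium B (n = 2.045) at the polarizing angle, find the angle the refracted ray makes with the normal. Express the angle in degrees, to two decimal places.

θ_t ≈ 37.43°

First find Brewster's angle: tan θ_B = 2.045/1.565 = 1.3067, giving θ_B = 52.57°.
At Brewster's angle the reflected and refracted rays are perpendicular, so θ_t = 90° − θ_B = 90° − 52.57° = 37.43°.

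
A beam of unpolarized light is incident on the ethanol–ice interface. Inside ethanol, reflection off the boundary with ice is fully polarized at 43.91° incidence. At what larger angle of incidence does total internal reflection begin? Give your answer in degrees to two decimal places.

θ_c ≈ 74.29°

tan θ_B = n₂/n₁ = tan 43.91° = 0.9627.
Total internal reflection: sin θ_c = n₂/n₁ = 0.9627.
θ_c = arcsin(0.9627) = 74.29°.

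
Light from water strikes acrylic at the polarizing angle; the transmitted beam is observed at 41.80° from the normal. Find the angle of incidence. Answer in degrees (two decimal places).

θ_B ≈ 48.20°

Brewster's condition makes the reflected and refracted beams perpendicular: θ_B + θ_t = 90°.
θ_B = 90° − 41.80° = 48.20°.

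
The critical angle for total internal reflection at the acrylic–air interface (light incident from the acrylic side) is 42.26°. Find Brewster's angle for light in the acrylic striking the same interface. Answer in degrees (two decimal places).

n₂/n₁ = sin θ_c = sin 42.26° = 0.6725.
tan θ_B equals the same ratio, so θ_B = arctan(0.6725) = 33.92°.

θ_B ≈ 33.92°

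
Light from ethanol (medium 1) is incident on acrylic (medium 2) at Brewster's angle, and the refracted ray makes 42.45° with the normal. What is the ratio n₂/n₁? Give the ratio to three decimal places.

At Brewster incidence θ_B = 90° − θ_t = 90° − 42.45° = 47.55°.
Then n₂/n₁ = tan θ_B = tan 47.55° = 1.093.

n₂/n₁ ≈ 1.093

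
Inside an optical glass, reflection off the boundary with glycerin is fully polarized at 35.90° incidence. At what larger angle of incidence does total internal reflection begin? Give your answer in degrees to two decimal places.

n₂/n₁ = tan 35.90° = 0.7239; the critical angle satisfies sin θ_c = n₂/n₁.
θ_c = arcsin(0.7239) = 46.38°.

θ_c ≈ 46.38°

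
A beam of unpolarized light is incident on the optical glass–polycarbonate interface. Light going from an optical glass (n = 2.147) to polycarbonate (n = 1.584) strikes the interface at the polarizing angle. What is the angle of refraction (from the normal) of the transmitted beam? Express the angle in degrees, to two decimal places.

First find Brewster's angle: tan θ_B = 1.584/2.147 = 0.7378, giving θ_B = 36.42°.
Since θ_B + θ_t = 90° at Brewster incidence, θ_t = 90° − 36.42° = 53.58°.

θ_t ≈ 53.58°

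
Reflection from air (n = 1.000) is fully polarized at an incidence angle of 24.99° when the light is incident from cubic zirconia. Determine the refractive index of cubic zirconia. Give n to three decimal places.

n ≈ 2.145

At Brewster's angle, tan θ_B = n₂/n₁ with n₁ on the incident side (cubic zirconia) and n₂ on the transmitted side (air).
n₁ = n₂ / tan θ_B = 1.000 / tan 24.99° = 2.145.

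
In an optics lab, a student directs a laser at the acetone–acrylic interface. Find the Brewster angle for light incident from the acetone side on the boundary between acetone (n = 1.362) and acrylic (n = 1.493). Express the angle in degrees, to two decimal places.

At Brewster's angle the reflected and refracted rays are perpendicular, which with Snell's law gives tan θ_B = n₂/n₁.
Here n₂/n₁ = 1.493/1.362 = 1.0962, and Brewster's law gives tan θ_B = n₂/n₁. Taking the arctangent, θ_B = 47.63°.

θ_B ≈ 47.63°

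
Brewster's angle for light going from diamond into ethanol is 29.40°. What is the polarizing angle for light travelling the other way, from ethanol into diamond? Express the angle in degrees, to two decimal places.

θ_B' ≈ 60.60°

The two Brewster angles are complementary: θ_B' = 90° − θ_B = 90° − 29.40° = 60.60°.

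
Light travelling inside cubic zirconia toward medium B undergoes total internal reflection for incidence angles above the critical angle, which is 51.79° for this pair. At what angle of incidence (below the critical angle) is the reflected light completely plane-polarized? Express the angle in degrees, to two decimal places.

sin θ_c = n₂/n₁, so n₂/n₁ = sin 51.79° = 0.7857.
Brewster: tan θ_B = n₂/n₁ = 0.7857.
θ_B = arctan(0.7857) = 38.16°.

θ_B ≈ 38.16°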